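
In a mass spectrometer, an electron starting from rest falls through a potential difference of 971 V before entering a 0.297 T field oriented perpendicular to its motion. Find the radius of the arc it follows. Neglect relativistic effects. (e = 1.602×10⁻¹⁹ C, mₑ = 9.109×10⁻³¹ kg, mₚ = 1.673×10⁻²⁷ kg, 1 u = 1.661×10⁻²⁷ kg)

Acceleration: |q|V = ½mv² ⇒ v = √(2|q|V/m) = √(2·1.602×10⁻¹⁹·971/9.109×10⁻³¹) ≈ 1.848×10⁷ m/s.
In the field: r = mv/(|q|B) = (9.109×10⁻³¹)(1.848×10⁷)/((1.602×10⁻¹⁹)(0.297)) ≈ 3.54×10⁻⁴ m.

r ≈ 3.54×10⁻⁴ m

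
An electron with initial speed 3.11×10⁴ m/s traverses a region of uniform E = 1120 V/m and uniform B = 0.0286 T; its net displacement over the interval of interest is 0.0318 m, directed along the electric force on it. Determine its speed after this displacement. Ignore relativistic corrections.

B does no work; ΔKE = |q|E d.
½mv_f² = ½mv₀² + |q|Ed = ½(9.109×10⁻³¹)(3.11×10⁴)² + (1.602×10⁻¹⁹)(1120)(0.0318) ≈ 4.405×10⁻²² J + 5.706×10⁻¹⁸ J ≈ 5.706×10⁻¹⁸ J.
v_f = √(2·5.706×10⁻¹⁸/9.109×10⁻³¹) ≈ 3.54×10⁶ m/s.

v_f ≈ 3.54×10⁶ m/s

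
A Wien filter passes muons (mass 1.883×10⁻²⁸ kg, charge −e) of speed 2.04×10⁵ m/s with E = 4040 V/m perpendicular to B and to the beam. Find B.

Balance of forces in the selector: qE = qvB ⇒ B = E/v.
B = 4040/2.04×10⁵ = 0.0198 T.

B = 0.0198 T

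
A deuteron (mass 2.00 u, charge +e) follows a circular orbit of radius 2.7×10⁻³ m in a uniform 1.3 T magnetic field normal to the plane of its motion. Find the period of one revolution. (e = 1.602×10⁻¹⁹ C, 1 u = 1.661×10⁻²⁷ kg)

The cyclotron period depends only on m, q, B: T = 2πm/(|q|B).
T = 2π(3.322×10⁻²⁷)/((1.602×10⁻¹⁹)(1.3)) ≈ 1.0×10⁻⁷ s.

T ≈ 1.0×10⁻⁷ s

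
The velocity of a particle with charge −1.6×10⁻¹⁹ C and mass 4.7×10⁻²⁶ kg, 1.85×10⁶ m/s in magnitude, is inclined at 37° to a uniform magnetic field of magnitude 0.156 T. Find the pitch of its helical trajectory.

v∥ = v cosθ = 1.85×10⁶·cos37° ≈ 1.477×10⁶ m/s.
T = 2πm/(|q|B) = 2π(4.7×10⁻²⁶)/((1.6×10⁻¹⁹)(0.156)) ≈ 1.183×10⁻⁵ s.
pitch = v∥ T = (1.477×10⁶)(1.183×10⁻⁵) ≈ 17.5 m.

p ≈ 17.5 m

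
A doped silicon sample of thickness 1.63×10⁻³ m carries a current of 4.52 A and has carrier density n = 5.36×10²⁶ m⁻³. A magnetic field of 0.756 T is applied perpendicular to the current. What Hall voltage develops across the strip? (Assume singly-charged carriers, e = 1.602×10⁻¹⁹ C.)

V_H ≈ 2.44×10⁻⁵ V

V_H = IB/(n e t).
V_H = (4.52)(0.756)/((5.36×10²⁶)(1.602×10⁻¹⁹)(1.63×10⁻³)) ≈ 2.44×10⁻⁵ V.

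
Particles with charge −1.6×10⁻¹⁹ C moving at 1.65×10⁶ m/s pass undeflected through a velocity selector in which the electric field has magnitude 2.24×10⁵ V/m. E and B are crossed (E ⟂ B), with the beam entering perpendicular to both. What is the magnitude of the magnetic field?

Balance of forces in the selector: qE = qvB ⇒ B = E/v.
B = 2.24×10⁵/1.65×10⁶ = 0.136 T.

B = 0.136 T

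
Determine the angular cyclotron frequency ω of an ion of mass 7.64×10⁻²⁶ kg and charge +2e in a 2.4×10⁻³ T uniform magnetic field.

ω = |q|B/m.
ω = (3.204×10⁻¹⁹)(2.4×10⁻³)/7.64×10⁻²⁶ ≈ 1.0×10⁴ rad/s.

ω ≈ 1.0×10⁴ rad/s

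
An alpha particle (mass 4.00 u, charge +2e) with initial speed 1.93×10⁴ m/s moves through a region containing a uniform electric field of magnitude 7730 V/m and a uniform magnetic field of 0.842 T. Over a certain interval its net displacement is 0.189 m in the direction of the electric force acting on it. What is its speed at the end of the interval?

v_f ≈ 3.76×10⁵ m/s

B does no work; ΔKE = |q|E d.
½mv_f² = ½mv₀² + |q|Ed = ½(6.644×10⁻²⁷)(1.93×10⁴)² + (3.204×10⁻¹⁹)(7730)(0.189) ≈ 1.237×10⁻¹⁸ J + 4.681×10⁻¹⁶ J ≈ 4.693×10⁻¹⁶ J.
v_f = √(2·4.693×10⁻¹⁶/6.644×10⁻²⁷) ≈ 3.76×10⁵ m/s.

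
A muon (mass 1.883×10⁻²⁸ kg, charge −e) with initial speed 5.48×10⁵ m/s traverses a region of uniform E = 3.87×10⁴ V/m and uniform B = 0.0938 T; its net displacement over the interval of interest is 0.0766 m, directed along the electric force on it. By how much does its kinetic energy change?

ΔKE ≈ 4.75×10⁻¹⁶ J

The magnetic force is always ⟂ v and does no work; only the electric force changes KE.
ΔKE = F_E · d = |q|E d = (1.602×10⁻¹⁹)(3.87×10⁴)(0.0766) ≈ 4.75×10⁻¹⁶ J.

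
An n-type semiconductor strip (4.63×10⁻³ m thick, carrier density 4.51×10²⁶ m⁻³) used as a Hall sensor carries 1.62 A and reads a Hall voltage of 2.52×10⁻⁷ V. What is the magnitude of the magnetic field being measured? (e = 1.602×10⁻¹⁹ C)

B ≈ 0.0520 T

From V_H = IB/(n e t), B = V_H n e t / I.
B = (2.52×10⁻⁷)(4.51×10²⁶)(1.602×10⁻¹⁹)(4.63×10⁻³)/1.62 ≈ 0.0520 T.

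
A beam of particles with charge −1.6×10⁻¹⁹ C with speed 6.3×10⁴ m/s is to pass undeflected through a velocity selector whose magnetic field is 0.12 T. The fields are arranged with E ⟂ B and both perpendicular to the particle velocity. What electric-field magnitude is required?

For straight-line motion qE = qvB, so E = vB.
E = 6.3×10⁴ × 0.12 = 7600 V/m.

E = 7600 V/m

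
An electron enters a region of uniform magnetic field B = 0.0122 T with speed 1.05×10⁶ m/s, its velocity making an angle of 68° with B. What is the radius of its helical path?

v⊥ = v sinθ = 1.05×10⁶·sin68° ≈ 9.735×10⁵ m/s.
r = m v⊥/(|q|B) = (9.109×10⁻³¹)(9.735×10⁵)/((1.602×10⁻¹⁹)(0.0122)) ≈ 4.54×10⁻⁴ m.

r ≈ 4.54×10⁻⁴ m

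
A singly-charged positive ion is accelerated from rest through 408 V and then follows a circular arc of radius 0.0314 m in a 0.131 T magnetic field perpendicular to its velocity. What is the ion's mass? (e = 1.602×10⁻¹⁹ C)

Combine |q|V = ½mv² and r = mv/(|q|B): eliminate v to get m = qB²r²/(2V).
m = (1.602×10⁻¹⁹)(0.131)²(0.0314)²/(2·408) ≈ 3.32×10⁻²⁷ kg.

m ≈ 3.32×10⁻²⁷ kg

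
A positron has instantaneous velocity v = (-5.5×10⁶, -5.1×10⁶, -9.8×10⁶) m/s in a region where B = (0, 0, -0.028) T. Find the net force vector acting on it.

v×B = (1.43×10⁵, -1.54×10⁵, 0) N/C.
F = q v×B = (1.602×10⁻¹⁹ C)·(1.43×10⁵, -1.54×10⁵, 0) = (2.29×10⁻¹⁴, -2.47×10⁻¹⁴, 0) N.

F ≈ (2.29×10⁻¹⁴, -2.47×10⁻¹⁴, 0) N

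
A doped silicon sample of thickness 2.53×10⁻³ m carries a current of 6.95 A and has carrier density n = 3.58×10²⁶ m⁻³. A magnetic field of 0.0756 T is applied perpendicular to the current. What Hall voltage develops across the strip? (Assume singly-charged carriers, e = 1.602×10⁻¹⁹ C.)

V_H = IB/(n e t).
V_H = (6.95)(0.0756)/((3.58×10²⁶)(1.602×10⁻¹⁹)(2.53×10⁻³)) ≈ 3.62×10⁻⁶ V.

V_H ≈ 3.62×10⁻⁶ V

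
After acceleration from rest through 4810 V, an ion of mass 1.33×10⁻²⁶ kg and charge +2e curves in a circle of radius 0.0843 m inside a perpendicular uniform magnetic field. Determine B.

B ≈ 0.237 T

v = √(2|q|V/m) = √(2·3.204×10⁻¹⁹·4810/1.33×10⁻²⁶) ≈ 4.814×10⁵ m/s.
B = mv/(|q|r) = (1.33×10⁻²⁶)(4.814×10⁵)/((3.204×10⁻¹⁹)(0.0843)) ≈ 0.237 T.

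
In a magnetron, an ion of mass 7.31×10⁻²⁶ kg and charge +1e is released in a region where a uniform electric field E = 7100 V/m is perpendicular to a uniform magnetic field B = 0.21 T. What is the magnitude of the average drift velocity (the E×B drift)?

v_d ≈ 3.4×10⁴ m/s

In crossed fields the guiding centre drifts at v_d = |E×B|/B² = E/B, independent of charge and mass.
v_d = 7100/0.21 = 3.4×10⁴ m/s.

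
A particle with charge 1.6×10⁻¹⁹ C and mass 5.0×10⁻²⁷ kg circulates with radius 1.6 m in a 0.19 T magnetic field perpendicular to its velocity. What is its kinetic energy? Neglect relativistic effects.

v = |q|Br/m, then KE = ½mv² = (qBr)²/(2m).
v = (1.6×10⁻¹⁹)(0.19)(1.6)/5.0×10⁻²⁷ ≈ 9.728×10⁶ m/s.
KE = ½(5.0×10⁻²⁷)(9.728×10⁶)² ≈ 2.4×10⁻¹³ J = 1.5×10⁶ eV.

KE ≈ 1.5×10⁶ eV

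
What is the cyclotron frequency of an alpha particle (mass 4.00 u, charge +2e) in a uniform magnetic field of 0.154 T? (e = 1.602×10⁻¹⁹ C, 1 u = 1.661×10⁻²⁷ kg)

f ≈ 1.18×10⁶ Hz

f = |q|B/(2πm).
f = (3.204×10⁻¹⁹)(0.154)/(2π·6.644×10⁻²⁷) ≈ 1.18×10⁶ Hz.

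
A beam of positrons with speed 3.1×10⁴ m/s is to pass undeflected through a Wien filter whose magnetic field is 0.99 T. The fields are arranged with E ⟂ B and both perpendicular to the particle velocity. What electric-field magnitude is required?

For straight-line motion qE = qvB, so E = vB.
E = 3.1×10⁴ × 0.99 = 3.1×10⁴ V/m.

E = 3.1×10⁴ V/m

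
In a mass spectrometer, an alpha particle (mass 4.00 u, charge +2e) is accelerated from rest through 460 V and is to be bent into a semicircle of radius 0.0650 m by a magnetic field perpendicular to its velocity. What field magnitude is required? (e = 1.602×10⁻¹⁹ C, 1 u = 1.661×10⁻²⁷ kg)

v = √(2|q|V/m) = √(2·3.204×10⁻¹⁹·460/6.644×10⁻²⁷) ≈ 2.106×10⁵ m/s.
B = mv/(|q|r) = (6.644×10⁻²⁷)(2.106×10⁵)/((3.204×10⁻¹⁹)(0.0650)) ≈ 0.0672 T.

B ≈ 0.0672 T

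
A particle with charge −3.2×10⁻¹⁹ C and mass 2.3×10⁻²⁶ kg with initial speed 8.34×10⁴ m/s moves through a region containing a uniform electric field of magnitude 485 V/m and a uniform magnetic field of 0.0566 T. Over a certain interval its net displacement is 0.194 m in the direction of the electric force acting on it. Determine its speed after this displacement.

B does no work; ΔKE = |q|E d.
½mv_f² = ½mv₀² + |q|Ed = ½(2.3×10⁻²⁶)(8.34×10⁴)² + (3.2×10⁻¹⁹)(485)(0.194) ≈ 7.999×10⁻¹⁷ J + 3.011×10⁻¹⁷ J ≈ 1.101×10⁻¹⁶ J.
v_f = √(2·1.101×10⁻¹⁶/2.3×10⁻²⁶) ≈ 9.78×10⁴ m/s.

v_f ≈ 9.78×10⁴ m/s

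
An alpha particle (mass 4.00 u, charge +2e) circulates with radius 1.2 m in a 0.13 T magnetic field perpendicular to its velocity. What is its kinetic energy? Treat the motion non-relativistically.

KE ≈ 1.2×10⁶ eV

v = |q|Br/m, then KE = ½mv² = (qBr)²/(2m).
v = (3.204×10⁻¹⁹)(0.13)(1.2)/6.644×10⁻²⁷ ≈ 7.523×10⁶ m/s.
KE = ½(6.644×10⁻²⁷)(7.523×10⁶)² ≈ 1.9×10⁻¹³ J = 1.2×10⁶ eV.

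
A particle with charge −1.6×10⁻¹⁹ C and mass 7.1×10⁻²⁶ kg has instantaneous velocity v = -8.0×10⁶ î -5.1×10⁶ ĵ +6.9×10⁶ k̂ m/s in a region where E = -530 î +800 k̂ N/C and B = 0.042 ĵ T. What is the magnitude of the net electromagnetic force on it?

|F| ≈ 7.10×10⁻¹⁴ N

v×B = (-2.90×10⁵, 0, -3.36×10⁵) N/C.
E + v×B = (-2.90×10⁵, 0, -3.35×10⁵) N/C.
F = q(E + v×B) = (−1.6×10⁻¹⁹ C)·(-2.90×10⁵, 0, -3.35×10⁵) = (4.65×10⁻¹⁴, 0, 5.36×10⁻¹⁴) N.
|F| = 7.10×10⁻¹⁴ N.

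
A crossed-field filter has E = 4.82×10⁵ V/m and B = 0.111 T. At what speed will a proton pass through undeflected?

Straight-line motion ⇒ electric and magnetic forces cancel, so E = vB.
v = E/B = 4.82×10⁵/0.111 = 4.34×10⁶ m/s.

v = 4.34×10⁶ m/s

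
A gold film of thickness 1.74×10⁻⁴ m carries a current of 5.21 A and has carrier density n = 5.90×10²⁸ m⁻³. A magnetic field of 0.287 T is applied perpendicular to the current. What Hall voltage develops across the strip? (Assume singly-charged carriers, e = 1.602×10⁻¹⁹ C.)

V_H ≈ 9.09×10⁻⁷ V

V_H = IB/(n e t).
V_H = (5.21)(0.287)/((5.90×10²⁸)(1.602×10⁻¹⁹)(1.74×10⁻⁴)) ≈ 9.09×10⁻⁷ V.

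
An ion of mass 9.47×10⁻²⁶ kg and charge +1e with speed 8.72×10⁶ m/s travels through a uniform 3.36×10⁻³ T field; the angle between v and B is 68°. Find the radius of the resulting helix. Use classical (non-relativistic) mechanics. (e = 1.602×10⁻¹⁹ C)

v⊥ = v sinθ = 8.72×10⁶·sin68° ≈ 8.085×10⁶ m/s.
r = m v⊥/(|q|B) = (9.47×10⁻²⁶)(8.085×10⁶)/((1.602×10⁻¹⁹)(3.36×10⁻³)) ≈ 1420 m.

r ≈ 1420 m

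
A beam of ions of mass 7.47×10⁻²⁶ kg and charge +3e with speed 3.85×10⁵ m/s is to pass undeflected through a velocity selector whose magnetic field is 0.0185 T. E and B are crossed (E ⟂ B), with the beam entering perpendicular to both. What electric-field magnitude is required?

E = 7120 V/m

For straight-line motion qE = qvB, so E = vB.
E = 3.85×10⁵ × 0.0185 = 7120 V/m.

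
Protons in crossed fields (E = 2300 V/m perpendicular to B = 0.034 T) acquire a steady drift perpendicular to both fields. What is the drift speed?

v_d ≈ 6.8×10⁴ m/s

In crossed fields the guiding centre drifts at v_d = |E×B|/B² = E/B, independent of charge and mass.
v_d = 2300/0.034 = 6.8×10⁴ m/s.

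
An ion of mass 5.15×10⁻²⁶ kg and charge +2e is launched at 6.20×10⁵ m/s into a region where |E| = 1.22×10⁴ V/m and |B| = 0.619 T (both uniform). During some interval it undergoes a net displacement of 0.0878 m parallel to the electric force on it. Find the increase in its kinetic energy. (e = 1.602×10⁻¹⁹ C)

ΔKE ≈ 3.43×10⁻¹⁶ J

The magnetic force is always ⟂ v and does no work; only the electric force changes KE.
ΔKE = F_E · d = |q|E d = (3.204×10⁻¹⁹)(1.22×10⁴)(0.0878) ≈ 3.43×10⁻¹⁶ J.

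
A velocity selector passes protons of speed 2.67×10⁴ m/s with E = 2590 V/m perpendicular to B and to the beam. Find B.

B = 0.0970 T

Balance of forces in the selector: qE = qvB ⇒ B = E/v.
B = 2590/2.67×10⁴ = 0.0970 T.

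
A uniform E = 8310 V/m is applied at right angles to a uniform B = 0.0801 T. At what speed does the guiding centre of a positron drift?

v_d ≈ 1.04×10⁵ m/s

The E×B drift speed is v_d = E/B.
v_d = 8310/0.0801 = 1.04×10⁵ m/s.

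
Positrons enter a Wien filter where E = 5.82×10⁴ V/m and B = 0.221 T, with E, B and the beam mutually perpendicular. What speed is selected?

v = 2.63×10⁵ m/s

For undeflected motion the electric and magnetic forces balance: qE = qvB.
v = E/B = 5.82×10⁴/0.221 = 2.63×10⁵ m/s.
The result is independent of the particle's charge and mass.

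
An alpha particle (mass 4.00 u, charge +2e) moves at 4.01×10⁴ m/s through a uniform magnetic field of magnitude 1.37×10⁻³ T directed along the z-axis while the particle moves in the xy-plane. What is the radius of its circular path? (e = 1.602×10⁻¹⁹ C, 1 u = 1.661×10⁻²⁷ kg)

The magnetic force provides the centripetal force: |q|vB = mv²/r.
r = mv/(|q|B) = (6.644×10⁻²⁷)(4.01×10⁴)/((3.204×10⁻¹⁹)(1.37×10⁻³)) ≈ 0.607 m.

r ≈ 0.607 m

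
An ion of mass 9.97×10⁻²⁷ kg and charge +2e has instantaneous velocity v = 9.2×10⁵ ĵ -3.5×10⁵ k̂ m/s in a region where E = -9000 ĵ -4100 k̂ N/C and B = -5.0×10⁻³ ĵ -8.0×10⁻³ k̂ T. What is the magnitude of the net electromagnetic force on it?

v×B = (-9110, 0, 0) N/C.
E + v×B = (-9110, -9000, -4100) N/C.
F = q(E + v×B) = (3.204×10⁻¹⁹ C)·(-9110, -9000, -4100) = (-2.92×10⁻¹⁵, -2.88×10⁻¹⁵, -1.31×10⁻¹⁵) N.
|F| = 4.31×10⁻¹⁵ N.

|F| ≈ 4.31×10⁻¹⁵ N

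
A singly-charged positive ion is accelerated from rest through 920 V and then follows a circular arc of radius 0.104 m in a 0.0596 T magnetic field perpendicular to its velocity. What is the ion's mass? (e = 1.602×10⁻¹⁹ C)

m ≈ 3.35×10⁻²⁷ kg

Combine |q|V = ½mv² and r = mv/(|q|B): eliminate v to get m = qB²r²/(2V).
m = (1.602×10⁻¹⁹)(0.0596)²(0.104)²/(2·920) ≈ 3.35×10⁻²⁷ kg.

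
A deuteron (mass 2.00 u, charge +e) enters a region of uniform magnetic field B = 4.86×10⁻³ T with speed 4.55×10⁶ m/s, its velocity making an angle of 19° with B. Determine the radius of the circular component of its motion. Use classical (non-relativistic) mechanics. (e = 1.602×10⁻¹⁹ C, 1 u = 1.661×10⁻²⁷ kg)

r ≈ 6.32 m

v⊥ = v sinθ = 4.55×10⁶·sin19° ≈ 1.481×10⁶ m/s.
r = m v⊥/(|q|B) = (3.322×10⁻²⁷)(1.481×10⁶)/((1.602×10⁻¹⁹)(4.86×10⁻³)) ≈ 6.32 m.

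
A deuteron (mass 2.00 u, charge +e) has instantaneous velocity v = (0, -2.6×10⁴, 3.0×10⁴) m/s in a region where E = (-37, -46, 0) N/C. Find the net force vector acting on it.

F ≈ (-5.93×10⁻¹⁸, -7.37×10⁻¹⁸, 0) N

Only an electric field acts, so F = qE = (1.602×10⁻¹⁹ C)·(-37.0, -46.0, 0) = (-5.93×10⁻¹⁸, -7.37×10⁻¹⁸, 0) N.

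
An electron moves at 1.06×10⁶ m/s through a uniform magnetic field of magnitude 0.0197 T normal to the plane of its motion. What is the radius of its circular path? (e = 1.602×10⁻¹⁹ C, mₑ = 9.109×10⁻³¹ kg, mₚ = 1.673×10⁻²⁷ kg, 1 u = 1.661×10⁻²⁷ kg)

The magnetic force provides the centripetal force: |q|vB = mv²/r.
r = mv/(|q|B) = (9.109×10⁻³¹)(1.06×10⁶)/((1.602×10⁻¹⁹)(0.0197)) ≈ 3.06×10⁻⁴ m.

r ≈ 3.06×10⁻⁴ m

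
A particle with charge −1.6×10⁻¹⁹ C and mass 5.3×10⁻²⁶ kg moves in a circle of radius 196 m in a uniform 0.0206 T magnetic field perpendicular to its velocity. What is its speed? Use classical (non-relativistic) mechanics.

v ≈ 1.22×10⁷ m/s

From |q|vB = mv²/r, v = |q|Br/m.
v = (1.6×10⁻¹⁹)(0.0206)(196)/5.3×10⁻²⁶ ≈ 1.22×10⁷ m/s.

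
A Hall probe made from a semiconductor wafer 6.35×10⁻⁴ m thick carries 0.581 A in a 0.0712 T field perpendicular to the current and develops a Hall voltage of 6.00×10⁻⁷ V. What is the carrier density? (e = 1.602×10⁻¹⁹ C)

n ≈ 6.78×10²⁶ m⁻³

From V_H = IB/(n e t), n = IB/(V_H e t).
n = (0.581)(0.0712)/((6.00×10⁻⁷)(1.602×10⁻¹⁹)(6.35×10⁻⁴)) ≈ 6.78×10²⁶ m⁻³.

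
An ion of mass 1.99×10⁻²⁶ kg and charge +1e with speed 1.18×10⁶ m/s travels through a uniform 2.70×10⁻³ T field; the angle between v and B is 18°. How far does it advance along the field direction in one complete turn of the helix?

p ≈ 324 m

v∥ = v cosθ = 1.18×10⁶·cos18° ≈ 1.122×10⁶ m/s.
T = 2πm/(|q|B) = 2π(1.99×10⁻²⁶)/((1.602×10⁻¹⁹)(2.70×10⁻³)) ≈ 2.891×10⁻⁴ s.
pitch = v∥ T = (1.122×10⁶)(2.891×10⁻⁴) ≈ 324 m.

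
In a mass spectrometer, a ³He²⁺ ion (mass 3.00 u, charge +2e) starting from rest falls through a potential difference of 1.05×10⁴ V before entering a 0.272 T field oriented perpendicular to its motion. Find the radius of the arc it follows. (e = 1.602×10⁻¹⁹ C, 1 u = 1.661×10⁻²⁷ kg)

r ≈ 0.0664 m

Acceleration: |q|V = ½mv² ⇒ v = √(2|q|V/m) = √(2·3.204×10⁻¹⁹·1.05×10⁴/4.983×10⁻²⁷) ≈ 1.162×10⁶ m/s.
In the field: r = mv/(|q|B) = (4.983×10⁻²⁷)(1.162×10⁶)/((3.204×10⁻¹⁹)(0.272)) ≈ 0.0664 m.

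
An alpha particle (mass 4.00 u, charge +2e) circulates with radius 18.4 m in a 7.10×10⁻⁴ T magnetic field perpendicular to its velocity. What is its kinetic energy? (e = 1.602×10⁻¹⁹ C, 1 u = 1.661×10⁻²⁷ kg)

KE ≈ 8230 eV

v = |q|Br/m, then KE = ½mv² = (qBr)²/(2m).
v = (3.204×10⁻¹⁹)(7.10×10⁻⁴)(18.4)/6.644×10⁻²⁷ ≈ 6.300×10⁵ m/s.
KE = ½(6.644×10⁻²⁷)(6.300×10⁵)² ≈ 1.32×10⁻¹⁵ J = 8230 eV.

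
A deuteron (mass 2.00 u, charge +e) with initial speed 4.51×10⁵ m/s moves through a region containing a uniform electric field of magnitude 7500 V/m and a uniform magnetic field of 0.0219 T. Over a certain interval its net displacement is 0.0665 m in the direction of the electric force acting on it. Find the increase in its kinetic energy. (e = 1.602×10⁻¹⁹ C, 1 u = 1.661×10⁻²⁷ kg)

The magnetic force is always ⟂ v and does no work; only the electric force changes KE.
ΔKE = F_E · d = |q|E d = (1.602×10⁻¹⁹)(7500)(0.0665) ≈ 7.99×10⁻¹⁷ J.

ΔKE ≈ 7.99×10⁻¹⁷ J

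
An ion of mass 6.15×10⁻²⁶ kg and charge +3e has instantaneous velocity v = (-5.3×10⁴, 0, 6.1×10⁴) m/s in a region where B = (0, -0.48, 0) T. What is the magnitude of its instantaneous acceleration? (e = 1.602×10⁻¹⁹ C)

|a| ≈ 3.03×10¹¹ m/s²

v×B = (2.93×10⁴, 0, 2.54×10⁴) N/C.
F = q v×B = (4.806×10⁻¹⁹ C)·(2.93×10⁴, 0, 2.54×10⁴) = (1.41×10⁻¹⁴, 0, 1.22×10⁻¹⁴) N.
|a| = |F|/m = 1.864×10⁻¹⁴/6.15×10⁻²⁶ ≈ 3.03×10¹¹ m/s².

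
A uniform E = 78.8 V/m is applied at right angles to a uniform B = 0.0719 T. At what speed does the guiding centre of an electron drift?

v_d ≈ 1100 m/s

In crossed fields the guiding centre drifts at v_d = |E×B|/B² = E/B, independent of charge and mass.
v_d = 78.8/0.0719 = 1100 m/s.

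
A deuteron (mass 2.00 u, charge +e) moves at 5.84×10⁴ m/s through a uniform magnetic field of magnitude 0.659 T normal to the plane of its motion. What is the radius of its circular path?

r ≈ 1.84×10⁻³ m

The magnetic force provides the centripetal force: |q|vB = mv²/r.
r = mv/(|q|B) = (3.322×10⁻²⁷)(5.84×10⁴)/((1.602×10⁻¹⁹)(0.659)) ≈ 1.84×10⁻³ m.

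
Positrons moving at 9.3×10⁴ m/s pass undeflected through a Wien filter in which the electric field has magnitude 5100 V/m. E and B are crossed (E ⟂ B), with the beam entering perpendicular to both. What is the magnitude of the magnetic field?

B = 0.055 T

Balance of forces in the selector: qE = qvB ⇒ B = E/v.
B = 5100/9.3×10⁴ = 0.055 T.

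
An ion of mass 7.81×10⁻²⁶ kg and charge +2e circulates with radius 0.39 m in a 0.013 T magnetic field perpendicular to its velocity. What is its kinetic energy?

KE ≈ 1.7×10⁻¹⁷ J

v = |q|Br/m, then KE = ½mv² = (qBr)²/(2m).
v = (3.204×10⁻¹⁹)(0.013)(0.39)/7.81×10⁻²⁶ ≈ 2.080×10⁴ m/s.
KE = ½(7.81×10⁻²⁶)(2.080×10⁴)² ≈ 1.7×10⁻¹⁷ J.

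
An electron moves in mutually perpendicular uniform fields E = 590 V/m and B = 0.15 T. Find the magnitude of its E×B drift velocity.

The steady drift has the magnetic force balancing the electric force, so v_d = E/B.
v_d = 590/0.15 = 3900 m/s.

v_d ≈ 3900 m/s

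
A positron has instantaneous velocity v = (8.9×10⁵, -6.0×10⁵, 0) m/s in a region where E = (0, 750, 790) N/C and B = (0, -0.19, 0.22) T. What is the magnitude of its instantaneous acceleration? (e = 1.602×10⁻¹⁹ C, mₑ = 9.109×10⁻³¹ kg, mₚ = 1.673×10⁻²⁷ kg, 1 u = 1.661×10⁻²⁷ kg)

v×B = (-1.32×10⁵, -1.96×10⁵, -1.69×10⁵) N/C.
E + v×B = (-1.32×10⁵, -1.95×10⁵, -1.68×10⁵) N/C.
F = q(E + v×B) = (1.602×10⁻¹⁹ C)·(-1.32×10⁵, -1.95×10⁵, -1.68×10⁵) = (-2.11×10⁻¹⁴, -3.12×10⁻¹⁴, -2.70×10⁻¹⁴) N.
|a| = |F|/m = 4.637×10⁻¹⁴/9.109×10⁻³¹ ≈ 5.09×10¹⁶ m/s².

|a| ≈ 5.09×10¹⁶ m/s²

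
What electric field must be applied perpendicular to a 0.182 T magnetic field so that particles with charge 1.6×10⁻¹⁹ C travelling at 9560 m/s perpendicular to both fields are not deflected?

For straight-line motion qE = qvB, so E = vB.
E = 9560 × 0.182 = 1740 V/m.

E = 1740 V/m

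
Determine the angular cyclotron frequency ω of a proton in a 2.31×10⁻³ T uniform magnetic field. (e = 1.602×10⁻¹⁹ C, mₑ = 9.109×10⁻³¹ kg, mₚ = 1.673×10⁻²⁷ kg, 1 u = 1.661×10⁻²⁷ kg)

ω = |q|B/m.
ω = (1.602×10⁻¹⁹)(2.31×10⁻³)/1.673×10⁻²⁷ ≈ 2.21×10⁵ rad/s.

ω ≈ 2.21×10⁵ rad/s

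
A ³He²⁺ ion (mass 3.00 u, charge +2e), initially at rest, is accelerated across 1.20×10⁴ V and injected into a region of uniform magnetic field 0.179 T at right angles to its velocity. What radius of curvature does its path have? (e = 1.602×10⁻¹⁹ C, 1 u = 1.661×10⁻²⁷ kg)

Acceleration: |q|V = ½mv² ⇒ v = √(2|q|V/m) = √(2·3.204×10⁻¹⁹·1.20×10⁴/4.983×10⁻²⁷) ≈ 1.242×10⁶ m/s.
In the field: r = mv/(|q|B) = (4.983×10⁻²⁷)(1.242×10⁶)/((3.204×10⁻¹⁹)(0.179)) ≈ 0.108 m.

r ≈ 0.108 m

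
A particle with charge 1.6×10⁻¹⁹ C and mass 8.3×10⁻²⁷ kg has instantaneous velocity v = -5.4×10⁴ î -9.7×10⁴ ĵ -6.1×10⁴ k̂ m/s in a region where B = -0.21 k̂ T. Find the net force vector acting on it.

F ≈ (3.26×10⁻¹⁵, -1.81×10⁻¹⁵, 0) N

v×B = (2.04×10⁴, -1.13×10⁴, 0) N/C.
F = q v×B = (1.6×10⁻¹⁹ C)·(2.04×10⁴, -1.13×10⁴, 0) = (3.26×10⁻¹⁵, -1.81×10⁻¹⁵, 0) N.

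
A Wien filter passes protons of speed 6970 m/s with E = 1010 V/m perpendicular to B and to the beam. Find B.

B = 0.145 T

Balance of forces in the selector: qE = qvB ⇒ B = E/v.
B = 1010/6970 = 0.145 T.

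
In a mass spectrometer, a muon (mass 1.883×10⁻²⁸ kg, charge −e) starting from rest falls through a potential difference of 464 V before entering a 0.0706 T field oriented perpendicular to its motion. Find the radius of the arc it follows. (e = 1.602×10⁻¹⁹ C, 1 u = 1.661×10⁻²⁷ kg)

Acceleration: |q|V = ½mv² ⇒ v = √(2|q|V/m) = √(2·1.602×10⁻¹⁹·464/1.883×10⁻²⁸) ≈ 8.885×10⁵ m/s.
In the field: r = mv/(|q|B) = (1.883×10⁻²⁸)(8.885×10⁵)/((1.602×10⁻¹⁹)(0.0706)) ≈ 0.0148 m.

r ≈ 0.0148 m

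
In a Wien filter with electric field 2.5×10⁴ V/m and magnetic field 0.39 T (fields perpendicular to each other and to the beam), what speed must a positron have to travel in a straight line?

Zero net Lorentz force requires |qE| = |q v×B|, i.e. E = vB.
v = E/B = 2.5×10⁴/0.39 = 6.4×10⁴ m/s.
The result is independent of the particle's charge and mass.

v = 6.4×10⁴ m/s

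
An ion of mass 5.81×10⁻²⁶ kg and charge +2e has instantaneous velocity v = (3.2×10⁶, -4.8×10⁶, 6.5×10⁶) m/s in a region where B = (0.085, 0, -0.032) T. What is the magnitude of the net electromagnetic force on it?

v×B = (1.54×10⁵, 6.55×10⁵, 4.08×10⁵) N/C.
F = q v×B = (3.204×10⁻¹⁹ C)·(1.54×10⁵, 6.55×10⁵, 4.08×10⁵) = (4.92×10⁻¹⁴, 2.10×10⁻¹³, 1.31×10⁻¹³) N.
|F| = 2.52×10⁻¹³ N.

|F| ≈ 2.52×10⁻¹³ N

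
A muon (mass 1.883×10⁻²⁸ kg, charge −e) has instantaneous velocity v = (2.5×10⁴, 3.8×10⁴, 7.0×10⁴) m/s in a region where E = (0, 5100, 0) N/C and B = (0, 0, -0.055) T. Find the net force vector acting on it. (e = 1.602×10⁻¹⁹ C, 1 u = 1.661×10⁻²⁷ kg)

F ≈ (3.35×10⁻¹⁶, -1.04×10⁻¹⁵, 0) N

v×B = (-2090, 1380, 0) N/C.
E + v×B = (-2090, 6480, 0) N/C.
F = q(E + v×B) = (−1.602×10⁻¹⁹ C)·(-2090, 6480, 0) = (3.35×10⁻¹⁶, -1.04×10⁻¹⁵, 0) N.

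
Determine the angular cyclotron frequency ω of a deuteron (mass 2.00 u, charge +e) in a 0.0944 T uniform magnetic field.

ω ≈ 4.55×10⁶ rad/s

ω = |q|B/m.
ω = (1.602×10⁻¹⁹)(0.0944)/3.322×10⁻²⁷ ≈ 4.55×10⁶ rad/s.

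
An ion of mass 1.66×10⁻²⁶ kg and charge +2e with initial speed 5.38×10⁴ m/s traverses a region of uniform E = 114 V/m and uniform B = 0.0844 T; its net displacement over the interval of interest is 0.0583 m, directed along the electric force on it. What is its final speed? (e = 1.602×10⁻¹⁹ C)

B does no work; ΔKE = |q|E d.
½mv_f² = ½mv₀² + |q|Ed = ½(1.66×10⁻²⁶)(5.38×10⁴)² + (3.204×10⁻¹⁹)(114)(0.0583) ≈ 2.402×10⁻¹⁷ J + 2.129×10⁻¹⁸ J ≈ 2.615×10⁻¹⁷ J.
v_f = √(2·2.615×10⁻¹⁷/1.66×10⁻²⁶) ≈ 5.61×10⁴ m/s.

v_f ≈ 5.61×10⁴ m/s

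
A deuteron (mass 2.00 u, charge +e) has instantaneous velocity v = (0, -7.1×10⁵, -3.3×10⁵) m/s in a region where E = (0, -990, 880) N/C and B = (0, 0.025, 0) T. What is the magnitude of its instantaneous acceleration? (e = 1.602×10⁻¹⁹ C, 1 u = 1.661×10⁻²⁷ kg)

|a| ≈ 4.03×10¹¹ m/s²

v×B = (8250, 0, 0) N/C.
E + v×B = (8250, -990, 880) N/C.
F = q(E + v×B) = (1.602×10⁻¹⁹ C)·(8250, -990, 880) = (1.32×10⁻¹⁵, -1.59×10⁻¹⁶, 1.41×10⁻¹⁶) N.
|a| = |F|/m = 1.339×10⁻¹⁵/3.322×10⁻²⁷ ≈ 4.03×10¹¹ m/s².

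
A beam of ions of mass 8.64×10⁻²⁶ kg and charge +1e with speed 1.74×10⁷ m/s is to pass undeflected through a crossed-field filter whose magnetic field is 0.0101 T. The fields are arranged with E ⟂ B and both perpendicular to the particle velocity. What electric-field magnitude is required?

For straight-line motion qE = qvB, so E = vB.
E = 1.74×10⁷ × 0.0101 = 1.76×10⁵ V/m.

E = 1.76×10⁵ V/m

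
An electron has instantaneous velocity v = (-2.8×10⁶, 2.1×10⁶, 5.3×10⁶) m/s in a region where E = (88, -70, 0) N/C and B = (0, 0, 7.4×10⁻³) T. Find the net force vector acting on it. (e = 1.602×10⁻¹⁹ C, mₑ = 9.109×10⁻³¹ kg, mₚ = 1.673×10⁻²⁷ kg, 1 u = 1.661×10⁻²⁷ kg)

F ≈ (-2.50×10⁻¹⁵, -3.31×10⁻¹⁵, 0) N

v×B = (1.55×10⁴, 2.07×10⁴, 0) N/C.
E + v×B = (1.56×10⁴, 2.06×10⁴, 0) N/C.
F = q(E + v×B) = (−1.602×10⁻¹⁹ C)·(1.56×10⁴, 2.06×10⁴, 0) = (-2.50×10⁻¹⁵, -3.31×10⁻¹⁵, 0) N.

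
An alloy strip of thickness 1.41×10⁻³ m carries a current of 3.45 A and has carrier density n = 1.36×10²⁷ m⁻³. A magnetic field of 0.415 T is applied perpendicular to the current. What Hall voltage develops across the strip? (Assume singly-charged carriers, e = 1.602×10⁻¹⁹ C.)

V_H = IB/(n e t).
V_H = (3.45)(0.415)/((1.36×10²⁷)(1.602×10⁻¹⁹)(1.41×10⁻³)) ≈ 4.66×10⁻⁶ V.

V_H ≈ 4.66×10⁻⁶ V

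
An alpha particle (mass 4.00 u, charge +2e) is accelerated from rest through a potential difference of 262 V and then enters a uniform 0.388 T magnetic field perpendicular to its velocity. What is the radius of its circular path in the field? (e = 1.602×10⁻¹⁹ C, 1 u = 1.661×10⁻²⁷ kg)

r ≈ 8.50×10⁻³ m

Acceleration: |q|V = ½mv² ⇒ v = √(2|q|V/m) = √(2·3.204×10⁻¹⁹·262/6.644×10⁻²⁷) ≈ 1.590×10⁵ m/s.
In the field: r = mv/(|q|B) = (6.644×10⁻²⁷)(1.590×10⁵)/((3.204×10⁻¹⁹)(0.388)) ≈ 8.50×10⁻³ m.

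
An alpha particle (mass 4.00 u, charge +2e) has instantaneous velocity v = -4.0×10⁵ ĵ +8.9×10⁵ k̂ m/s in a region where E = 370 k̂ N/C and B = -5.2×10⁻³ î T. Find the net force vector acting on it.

v×B = (0, -4630, -2080) N/C.
E + v×B = (0, -4630, -1710) N/C.
F = q(E + v×B) = (3.204×10⁻¹⁹ C)·(0, -4630, -1710) = (0, -1.48×10⁻¹⁵, -5.48×10⁻¹⁶) N.

F ≈ (0, -1.48×10⁻¹⁵, -5.48×10⁻¹⁶) N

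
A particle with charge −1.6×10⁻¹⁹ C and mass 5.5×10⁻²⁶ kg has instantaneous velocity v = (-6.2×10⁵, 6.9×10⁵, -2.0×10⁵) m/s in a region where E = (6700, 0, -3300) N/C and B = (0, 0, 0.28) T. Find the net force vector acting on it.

v×B = (1.93×10⁵, 1.74×10⁵, 0) N/C.
E + v×B = (2.00×10⁵, 1.74×10⁵, -3300) N/C.
F = q(E + v×B) = (−1.6×10⁻¹⁹ C)·(2.00×10⁵, 1.74×10⁵, -3300) = (-3.20×10⁻¹⁴, -2.78×10⁻¹⁴, 5.28×10⁻¹⁶) N.

F ≈ (-3.20×10⁻¹⁴, -2.78×10⁻¹⁴, 5.28×10⁻¹⁶) N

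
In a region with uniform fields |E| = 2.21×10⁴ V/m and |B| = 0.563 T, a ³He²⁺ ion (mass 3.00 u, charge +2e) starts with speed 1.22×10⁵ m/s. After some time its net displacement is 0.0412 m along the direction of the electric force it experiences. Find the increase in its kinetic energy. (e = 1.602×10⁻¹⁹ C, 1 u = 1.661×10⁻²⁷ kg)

ΔKE ≈ 2.92×10⁻¹⁶ J

The magnetic force is always ⟂ v and does no work; only the electric force changes KE.
ΔKE = F_E · d = |q|E d = (3.204×10⁻¹⁹)(2.21×10⁴)(0.0412) ≈ 2.92×10⁻¹⁶ J.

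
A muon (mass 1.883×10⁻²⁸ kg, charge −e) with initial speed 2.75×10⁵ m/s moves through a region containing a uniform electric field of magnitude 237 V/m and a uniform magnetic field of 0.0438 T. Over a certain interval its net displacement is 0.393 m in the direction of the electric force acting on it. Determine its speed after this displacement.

v_f ≈ 4.84×10⁵ m/s

B does no work; ΔKE = |q|E d.
½mv_f² = ½mv₀² + |q|Ed = ½(1.883×10⁻²⁸)(2.75×10⁵)² + (1.602×10⁻¹⁹)(237)(0.393) ≈ 7.120×10⁻¹⁸ J + 1.492×10⁻¹⁷ J ≈ 2.204×10⁻¹⁷ J.
v_f = √(2·2.204×10⁻¹⁷/1.883×10⁻²⁸) ≈ 4.84×10⁵ m/s.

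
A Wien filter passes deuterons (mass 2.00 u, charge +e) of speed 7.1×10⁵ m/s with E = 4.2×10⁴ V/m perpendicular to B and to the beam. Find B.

Balance of forces in the selector: qE = qvB ⇒ B = E/v.
B = 4.2×10⁴/7.1×10⁵ = 0.059 T.

B = 0.059 T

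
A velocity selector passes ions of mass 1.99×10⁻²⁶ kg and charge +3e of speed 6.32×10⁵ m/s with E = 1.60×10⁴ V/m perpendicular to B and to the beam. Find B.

B = 0.0253 T

Balance of forces in the selector: qE = qvB ⇒ B = E/v.
B = 1.60×10⁴/6.32×10⁵ = 0.0253 T.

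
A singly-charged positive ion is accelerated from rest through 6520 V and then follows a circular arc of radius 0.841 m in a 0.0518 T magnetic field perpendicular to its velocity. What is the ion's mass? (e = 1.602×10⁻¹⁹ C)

Combine |q|V = ½mv² and r = mv/(|q|B): eliminate v to get m = qB²r²/(2V).
m = (1.602×10⁻¹⁹)(0.0518)²(0.841)²/(2·6520) ≈ 2.33×10⁻²⁶ kg.

m ≈ 2.33×10⁻²⁶ kg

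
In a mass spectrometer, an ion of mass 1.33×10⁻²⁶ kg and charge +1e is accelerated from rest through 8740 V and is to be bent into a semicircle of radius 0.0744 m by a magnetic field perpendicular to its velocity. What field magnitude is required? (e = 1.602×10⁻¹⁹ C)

B ≈ 0.512 T

v = √(2|q|V/m) = √(2·1.602×10⁻¹⁹·8740/1.33×10⁻²⁶) ≈ 4.589×10⁵ m/s.
B = mv/(|q|r) = (1.33×10⁻²⁶)(4.589×10⁵)/((1.602×10⁻¹⁹)(0.0744)) ≈ 0.512 T.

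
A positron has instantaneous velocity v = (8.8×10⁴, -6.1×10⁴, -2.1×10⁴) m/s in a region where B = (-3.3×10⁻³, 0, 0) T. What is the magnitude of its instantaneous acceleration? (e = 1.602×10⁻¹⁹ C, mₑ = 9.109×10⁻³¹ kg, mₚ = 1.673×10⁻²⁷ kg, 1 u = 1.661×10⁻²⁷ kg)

|a| ≈ 3.74×10¹³ m/s²

v×B = (0, 69.3, -201) N/C.
F = q v×B = (1.602×10⁻¹⁹ C)·(0, 69.3, -201) = (0, 1.11×10⁻¹⁷, -3.22×10⁻¹⁷) N.
|a| = |F|/m = 3.411×10⁻¹⁷/9.109×10⁻³¹ ≈ 3.74×10¹³ m/s².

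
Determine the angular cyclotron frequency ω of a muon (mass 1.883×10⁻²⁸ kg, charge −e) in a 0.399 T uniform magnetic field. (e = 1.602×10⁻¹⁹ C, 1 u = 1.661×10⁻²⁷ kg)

ω = |q|B/m.
ω = (1.602×10⁻¹⁹)(0.399)/1.883×10⁻²⁸ ≈ 3.39×10⁸ rad/s.

ω ≈ 3.39×10⁸ rad/s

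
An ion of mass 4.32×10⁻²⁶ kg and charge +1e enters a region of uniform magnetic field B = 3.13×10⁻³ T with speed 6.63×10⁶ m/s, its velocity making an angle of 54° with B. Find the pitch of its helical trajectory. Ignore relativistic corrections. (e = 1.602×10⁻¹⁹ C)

v∥ = v cosθ = 6.63×10⁶·cos54° ≈ 3.897×10⁶ m/s.
T = 2πm/(|q|B) = 2π(4.32×10⁻²⁶)/((1.602×10⁻¹⁹)(3.13×10⁻³)) ≈ 5.413×10⁻⁴ s.
pitch = v∥ T = (3.897×10⁶)(5.413×10⁻⁴) ≈ 2110 m.

p ≈ 2110 m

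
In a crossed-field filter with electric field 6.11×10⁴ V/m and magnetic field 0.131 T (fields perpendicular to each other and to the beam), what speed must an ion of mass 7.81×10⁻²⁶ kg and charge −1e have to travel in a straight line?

For undeflected motion the electric and magnetic forces balance: qE = qvB.
v = E/B = 6.11×10⁴/0.131 = 4.66×10⁵ m/s.

v = 4.66×10⁵ m/s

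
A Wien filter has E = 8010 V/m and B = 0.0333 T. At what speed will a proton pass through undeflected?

v = 2.41×10⁵ m/s

Zero net Lorentz force requires |qE| = |q v×B|, i.e. E = vB.
v = E/B = 8010/0.0333 = 2.41×10⁵ m/s.
The result is independent of the particle's charge and mass.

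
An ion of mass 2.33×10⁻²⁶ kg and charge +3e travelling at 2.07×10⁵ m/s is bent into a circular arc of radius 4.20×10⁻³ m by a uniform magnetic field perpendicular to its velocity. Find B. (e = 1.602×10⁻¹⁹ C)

B ≈ 2.39 T

From |q|vB = mv²/r, B = mv/(|q|r).
B = (2.33×10⁻²⁶)(2.07×10⁵)/((4.806×10⁻¹⁹)(4.20×10⁻³)) ≈ 2.39 T.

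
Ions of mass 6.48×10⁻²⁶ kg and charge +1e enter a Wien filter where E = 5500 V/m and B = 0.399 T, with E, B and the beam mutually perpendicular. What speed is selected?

Zero net Lorentz force requires |qE| = |q v×B|, i.e. E = vB.
v = E/B = 5500/0.399 = 1.38×10⁴ m/s.
The result is independent of the particle's charge and mass.

v = 1.38×10⁴ m/s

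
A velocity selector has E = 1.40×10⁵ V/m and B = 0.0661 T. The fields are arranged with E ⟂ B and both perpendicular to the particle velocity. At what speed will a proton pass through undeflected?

v = 2.12×10⁶ m/s

Zero net Lorentz force requires |qE| = |q v×B|, i.e. E = vB.
v = E/B = 1.40×10⁵/0.0661 = 2.12×10⁶ m/s.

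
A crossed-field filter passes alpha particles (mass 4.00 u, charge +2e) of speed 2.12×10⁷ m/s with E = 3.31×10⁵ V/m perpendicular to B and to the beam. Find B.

B = 0.0156 T

Balance of forces in the selector: qE = qvB ⇒ B = E/v.
B = 3.31×10⁵/2.12×10⁷ = 0.0156 T.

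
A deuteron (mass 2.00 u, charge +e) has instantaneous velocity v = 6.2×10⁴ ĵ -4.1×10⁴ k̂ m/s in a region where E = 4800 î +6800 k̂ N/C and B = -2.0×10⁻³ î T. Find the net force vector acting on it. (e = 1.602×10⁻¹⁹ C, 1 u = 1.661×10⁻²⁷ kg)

F ≈ (7.69×10⁻¹⁶, 1.31×10⁻¹⁷, 1.11×10⁻¹⁵) N

v×B = (0, 82.0, 124) N/C.
E + v×B = (4800, 82.0, 6920) N/C.
F = q(E + v×B) = (1.602×10⁻¹⁹ C)·(4800, 82.0, 6920) = (7.69×10⁻¹⁶, 1.31×10⁻¹⁷, 1.11×10⁻¹⁵) N.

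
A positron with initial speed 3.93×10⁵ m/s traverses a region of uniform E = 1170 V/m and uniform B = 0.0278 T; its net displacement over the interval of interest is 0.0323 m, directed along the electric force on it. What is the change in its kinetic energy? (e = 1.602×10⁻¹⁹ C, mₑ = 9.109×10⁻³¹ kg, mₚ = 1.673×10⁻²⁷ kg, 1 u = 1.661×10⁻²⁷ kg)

ΔKE ≈ 6.05×10⁻¹⁸ J

The magnetic force is always ⟂ v and does no work; only the electric force changes KE.
ΔKE = F_E · d = |q|E d = (1.602×10⁻¹⁹)(1170)(0.0323) ≈ 6.05×10⁻¹⁸ J.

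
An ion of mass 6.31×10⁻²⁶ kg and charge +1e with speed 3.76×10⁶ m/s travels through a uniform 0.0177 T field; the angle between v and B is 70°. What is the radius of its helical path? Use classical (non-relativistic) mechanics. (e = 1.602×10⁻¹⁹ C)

v⊥ = v sinθ = 3.76×10⁶·sin70° ≈ 3.533×10⁶ m/s.
r = m v⊥/(|q|B) = (6.31×10⁻²⁶)(3.533×10⁶)/((1.602×10⁻¹⁹)(0.0177)) ≈ 78.6 m.

r ≈ 78.6 m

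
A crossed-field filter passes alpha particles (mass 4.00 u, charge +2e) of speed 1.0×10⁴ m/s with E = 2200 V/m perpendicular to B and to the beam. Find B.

B = 0.22 T

Balance of forces in the selector: qE = qvB ⇒ B = E/v.
B = 2200/1.0×10⁴ = 0.22 T.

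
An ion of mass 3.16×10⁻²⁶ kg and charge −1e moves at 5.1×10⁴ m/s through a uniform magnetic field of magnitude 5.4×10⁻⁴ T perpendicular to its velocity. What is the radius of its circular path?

The magnetic force provides the centripetal force: |q|vB = mv²/r.
r = mv/(|q|B) = (3.16×10⁻²⁶)(5.1×10⁴)/((1.602×10⁻¹⁹)(5.4×10⁻⁴)) ≈ 19 m.

r ≈ 19 m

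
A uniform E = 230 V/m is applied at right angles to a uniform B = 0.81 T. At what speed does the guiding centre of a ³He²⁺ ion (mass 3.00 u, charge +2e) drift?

v_d ≈ 280 m/s

In crossed fields the guiding centre drifts at v_d = |E×B|/B² = E/B, independent of charge and mass.
v_d = 230/0.81 = 280 m/s.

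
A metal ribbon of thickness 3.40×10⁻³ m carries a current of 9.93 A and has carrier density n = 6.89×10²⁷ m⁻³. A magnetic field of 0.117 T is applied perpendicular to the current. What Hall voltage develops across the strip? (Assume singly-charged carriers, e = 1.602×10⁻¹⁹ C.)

V_H = IB/(n e t).
V_H = (9.93)(0.117)/((6.89×10²⁷)(1.602×10⁻¹⁹)(3.40×10⁻³)) ≈ 3.10×10⁻⁷ V.

V_H ≈ 3.10×10⁻⁷ V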